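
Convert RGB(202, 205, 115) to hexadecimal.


R = 202 → CA (hex)
G = 205 → CD (hex)
B = 115 → 73 (hex)
Hex = #CACD73


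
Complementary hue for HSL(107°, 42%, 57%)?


Complement = opposite side of color wheel = hue + 180°
H' = (107 + 180) mod 360 = 287°
S and L unchanged.
= HSL(287°, 42%, 57%)


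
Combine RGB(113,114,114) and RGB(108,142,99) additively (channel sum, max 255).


Additive: each channel = min(255, C₁+C₂)
R: 113+108 = 221 → 221
G: 114+142 = 256 → 255
B: 114+99 = 213 → 213
= RGB(221, 255, 213)


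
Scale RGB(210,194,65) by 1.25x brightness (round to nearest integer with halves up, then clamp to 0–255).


Multiply each channel by 1.25, round half up, clamp to [0, 255]
R: 210×1.25 = 262.5 → round → 263 → clamp → 255
G: 194×1.25 = 242.5 → round → 243
B: 65×1.25 = 81.25 → round → 81
= RGB(255, 243, 81)


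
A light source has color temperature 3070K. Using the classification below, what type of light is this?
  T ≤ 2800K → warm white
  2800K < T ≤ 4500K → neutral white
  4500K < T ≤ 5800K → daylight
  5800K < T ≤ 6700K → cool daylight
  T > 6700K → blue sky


Temperature: 3070K
2800K < 3070K ≤ 4500K → neutral white
Classification: neutral white


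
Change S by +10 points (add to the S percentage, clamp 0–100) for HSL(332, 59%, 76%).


Original S = 59%
Adjustment = +10 percentage points
New S = 59 + (10) = 69
Clamp to [0, 100] → 69
= HSL(332°, 69%, 76%)


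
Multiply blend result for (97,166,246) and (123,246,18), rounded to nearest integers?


Multiply: C = A×B/255, rounded to nearest integer
R: 97×123/255 = 11931/255 ≈ 46.788 → 47
G: 166×246/255 = 40836/255 ≈ 160.141 → 160
B: 246×18/255 = 4428/255 ≈ 17.365 → 17
= RGB(47, 160, 17)


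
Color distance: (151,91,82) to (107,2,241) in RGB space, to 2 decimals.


d = √[(R₁-R₂)² + (G₁-G₂)² + (B₁-B₂)²]
d = √[(151-107)² + (91-2)² + (82-241)²]
d = √[1936 + 7921 + 25281]
d = √35138
d ≈ 187.45


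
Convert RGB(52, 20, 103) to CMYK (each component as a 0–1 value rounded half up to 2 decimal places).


R'=52/255≈0.2039, G'=20/255≈0.0784, B'=103/255≈0.4039
K = 1 - max(R',G',B') = 1 - 103/255 = 152/255 = 0.59607… → 0.60
(1-R'-K)/(1-K) simplifies to (max-R)/max with max = 103:
C = (103-52)/103 = 51/103 = 0.49514… → 0.50
M = (103-20)/103 = 83/103 = 0.80582… → 0.81
Y = (103-103)/103 = 0/103 = 0 → 0.00
= CMYK(0.50, 0.81, 0.00, 0.60)


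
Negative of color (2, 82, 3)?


Invert: (255-R, 255-G, 255-B)
R: 255-2 = 253
G: 255-82 = 173
B: 255-3 = 252
= RGB(253, 173, 252)


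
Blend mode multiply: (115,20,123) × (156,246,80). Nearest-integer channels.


Multiply: C = A×B/255, rounded to nearest integer
R: 115×156/255 = 17940/255 ≈ 70.353 → 70
G: 20×246/255 = 4920/255 ≈ 19.294 → 19
B: 123×80/255 = 9840/255 ≈ 38.588 → 39
= RGB(70, 19, 39)


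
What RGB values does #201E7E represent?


20 → 32 (R)
1E → 30 (G)
7E → 126 (B)
= RGB(32, 30, 126)


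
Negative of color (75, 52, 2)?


Invert: (255-R, 255-G, 255-B)
R: 255-75 = 180
G: 255-52 = 203
B: 255-2 = 253
= RGB(180, 203, 253)


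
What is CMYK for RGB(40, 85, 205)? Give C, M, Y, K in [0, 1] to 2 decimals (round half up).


R'=40/255≈0.1569, G'=85/255≈0.3333, B'=205/255≈0.8039
K = 1 - max(R',G',B') = 1 - 205/255 = 50/255 = 0.19607… → 0.20
(1-R'-K)/(1-K) simplifies to (max-R)/max with max = 205:
C = (205-40)/205 = 165/205 = 0.80487… → 0.80
M = (205-85)/205 = 120/205 = 0.58536… → 0.59
Y = (205-205)/205 = 0/205 = 0 → 0.00
= CMYK(0.80, 0.59, 0.00, 0.20)


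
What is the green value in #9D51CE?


Color: #9D51CE
R = 9D = 157
G = 51 = 81
B = CE = 206
Green = 81


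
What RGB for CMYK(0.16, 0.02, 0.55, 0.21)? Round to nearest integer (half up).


R = 255 × (1-C) × (1-K) = 255 × 0.84 × 0.79 = 169.218 → 169
G = 255 × (1-M) × (1-K) = 255 × 0.98 × 0.79 = 197.421 → 197
B = 255 × (1-Y) × (1-K) = 255 × 0.45 × 0.79 = 90.6525 → 91
= RGB(169, 197, 91)


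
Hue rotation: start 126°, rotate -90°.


New hue = (H + rotation) mod 360
New hue = (126 -90) mod 360
= 36 mod 360
= 36°


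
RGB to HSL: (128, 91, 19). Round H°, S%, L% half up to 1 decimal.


Normalize: R'=128/255≈0.5020, G'=91/255≈0.3569, B'=19/255≈0.0745
Max=128/255, Min=19/255, Δ=Max-Min=109/255
L = (Max+Min)/2 = (128+19)/510 = 147/510 = 0.28823… → L = 28.8%
L ≤ 0.5 → S = Δ/(Max+Min) = 109/(128+19) = 109/147 = 0.74149… → S = 74.1%
(the 1/255 factors cancel in S and H, so raw channel differences can be used)
Max is R' → H = 60 × (((G-B)/Δ) mod 6) = 60 × (((91-19)/109) mod 6)
  72/109 = 0.6605…
  H = 60 × 0.6605… = 39.633…° → H = 39.6°
= HSL(39.6°, 74.1%, 28.8%)


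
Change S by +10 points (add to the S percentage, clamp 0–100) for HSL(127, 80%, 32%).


Original S = 80%
Adjustment = +10 percentage points
New S = 80 + (10) = 90
Clamp to [0, 100] → 90
= HSL(127°, 90%, 32%)


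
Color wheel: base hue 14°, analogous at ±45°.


Base hue: 14°
Left analog: (14 - 45) mod 360 = 329°
Right analog: (14 + 45) mod 360 = 59°
Analogous hues = 329° and 59°


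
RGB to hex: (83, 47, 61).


R = 83 → 53 (hex)
G = 47 → 2F (hex)
B = 61 → 3D (hex)
Hex = #532F3D


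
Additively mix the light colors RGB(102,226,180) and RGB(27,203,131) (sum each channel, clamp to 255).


Additive: each channel = min(255, C₁+C₂)
R: 102+27 = 129 → 129
G: 226+203 = 429 → 255
B: 180+131 = 311 → 255
= RGB(129, 255, 255)


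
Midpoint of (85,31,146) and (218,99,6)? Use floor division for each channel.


Midpoint: each channel = ⌊(C₁+C₂)/2⌋
R: ⌊(85+218)/2⌋ = 151
G: ⌊(31+99)/2⌋ = 65
B: ⌊(146+6)/2⌋ = 76
= RGB(151, 65, 76)


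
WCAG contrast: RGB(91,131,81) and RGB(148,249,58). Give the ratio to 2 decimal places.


Linearize each sRGB channel c=v/255: c/12.92 if c ≤ 0.04045 else ((c+0.055)/1.055)^2.4
L = 0.2126×R_lin + 0.7152×G_lin + 0.0722×B_lin
Color 1 (91,131,81):
  R=91: 91/255≈0.3569 > 0.04045 → ((0.3569+0.055)/1.055)^2.4 ≈ 0.10462
  G=131: 131/255≈0.5137 > 0.04045 → ((0.5137+0.055)/1.055)^2.4 ≈ 0.22697
  B=81: 81/255≈0.3176 > 0.04045 → ((0.3176+0.055)/1.055)^2.4 ≈ 0.08228
  L1 = 0.2126×0.10462 + 0.7152×0.22697 + 0.0722×0.08228 ≈ 0.19051
Color 2 (148,249,58):
  R=148: 148/255≈0.5804 > 0.04045 → ((0.5804+0.055)/1.055)^2.4 ≈ 0.29614
  G=249: 249/255≈0.9765 > 0.04045 → ((0.9765+0.055)/1.055)^2.4 ≈ 0.94731
  B=58: 58/255≈0.2275 > 0.04045 → ((0.2275+0.055)/1.055)^2.4 ≈ 0.04231
  L2 = 0.2126×0.29614 + 0.7152×0.94731 + 0.0722×0.04231 ≈ 0.74353
Lighter = 0.74353, Darker = 0.19051
Ratio = (L_lighter + 0.05) / (L_darker + 0.05)
Ratio = (0.74353 + 0.05) / (0.19051 + 0.05) = 0.79353 / 0.24051 ≈ 3.2994
Ratio ≈ 3.30:1


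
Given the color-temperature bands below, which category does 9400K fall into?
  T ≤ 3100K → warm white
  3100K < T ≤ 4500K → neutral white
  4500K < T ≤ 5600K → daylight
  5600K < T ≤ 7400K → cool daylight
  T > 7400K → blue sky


Temperature: 9400K
9400K > 7400K → blue sky
Classification: blue sky


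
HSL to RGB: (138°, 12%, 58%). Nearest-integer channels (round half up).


H=138°, S=0.12, L=0.58
C = (1-|2L-1|)×S = (1-|0.16|)×0.12 = 0.1008
H' = H/60 = 138/60 ≈ 2.3000; X = C×(1-|H' mod 2 - 1|) = 0.03024
m = L - C/2 = 0.58 - 0.0504 = 0.5296
Sector ⌊H'⌋ = 2 → (R',G',B') = (0.0, 0.1008, 0.03024)
RGB = ((R'+m)×255, (G'+m)×255, (B'+m)×255) = (135.048, 160.752, 142.7592)
Round half up → RGB(135, 161, 143)


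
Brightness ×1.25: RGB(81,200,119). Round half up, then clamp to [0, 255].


Multiply each channel by 1.25, round half up, clamp to [0, 255]
R: 81×1.25 = 101.25 → round → 101
G: 200×1.25 = 250
B: 119×1.25 = 148.75 → round → 149
= RGB(101, 250, 149)


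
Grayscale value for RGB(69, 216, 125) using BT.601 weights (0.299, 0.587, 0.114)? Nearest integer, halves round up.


Gray = 0.299×R + 0.587×G + 0.114×B
Gray = 0.299×69 + 0.587×216 + 0.114×125
Gray = 20.631 + 126.792 + 14.250
Gray = 161.673 → round half up → 162
Gray = 162


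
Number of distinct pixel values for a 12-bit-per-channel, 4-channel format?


Total bits = 12 bits/channel × 4 channels = 48 bits
Distinct pixel values = 2^48
= 281,474,976,710,656 pixel values


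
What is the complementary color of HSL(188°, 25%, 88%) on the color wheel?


Complement = opposite side of color wheel = hue + 180°
H' = (188 + 180) mod 360 = 8°
S and L unchanged.
= HSL(8°, 25%, 88%)


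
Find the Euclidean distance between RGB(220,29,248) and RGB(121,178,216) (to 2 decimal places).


d = √[(R₁-R₂)² + (G₁-G₂)² + (B₁-B₂)²]
d = √[(220-121)² + (29-178)² + (248-216)²]
d = √[9801 + 22201 + 1024]
d = √33026
d ≈ 181.73


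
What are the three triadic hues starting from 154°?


Triadic: equally spaced at 120° intervals
H1 = 154°
H2 = (154 + 120) mod 360 = 274°
H3 = (154 + 240) mod 360 = 34°
Triadic = 154°, 274°, 34°


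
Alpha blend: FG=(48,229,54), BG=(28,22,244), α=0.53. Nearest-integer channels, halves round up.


C = α×F + (1-α)×B, with 1-α = 0.47
R: 0.53×48 + 0.47×28 = 25.44 + 13.16 = 38.60 → 39
G: 0.53×229 + 0.47×22 = 121.37 + 10.34 = 131.71 → 132
B: 0.53×54 + 0.47×244 = 28.62 + 114.68 = 143.30 → 143
= RGB(39, 132, 143)


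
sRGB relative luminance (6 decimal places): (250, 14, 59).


Linearize each channel (sRGB transfer function): c = v/255; c_lin = c/12.92 if c ≤ 0.04045, else ((c+0.055)/1.055)^2.4
  R: 250/255 ≈ 0.980392 > 0.04045 → ((0.980392+0.055)/1.055)^2.4 ≈ 0.955973
  G: 14/255 ≈ 0.054902 > 0.04045 → ((0.054902+0.055)/1.055)^2.4 ≈ 0.004391
  B: 59/255 ≈ 0.231373 > 0.04045 → ((0.231373+0.055)/1.055)^2.4 ≈ 0.043735
R_lin = 0.955973, G_lin = 0.004391, B_lin = 0.043735
L = 0.2126×R + 0.7152×G + 0.0722×B
L = 0.2126×0.955973 + 0.7152×0.004391 + 0.0722×0.043735
L ≈ 0.209538


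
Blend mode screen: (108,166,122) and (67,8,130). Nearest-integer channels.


Screen: C = 255 - (255-A)×(255-B)/255, rounded to nearest integer
R: 255 - (255-108)×(255-67)/255 = 255 - 27636/255 ≈ 255 - 108.376 = 146.624 → 147
G: 255 - (255-166)×(255-8)/255 = 255 - 21983/255 ≈ 255 - 86.208 = 168.792 → 169
B: 255 - (255-122)×(255-130)/255 = 255 - 16625/255 ≈ 255 - 65.196 = 189.804 → 190
= RGB(147, 169, 190)


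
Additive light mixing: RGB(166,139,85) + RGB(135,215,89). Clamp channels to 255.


Additive: each channel = min(255, C₁+C₂)
R: 166+135 = 301 → 255
G: 139+215 = 354 → 255
B: 85+89 = 174 → 174
= RGB(255, 255, 174)


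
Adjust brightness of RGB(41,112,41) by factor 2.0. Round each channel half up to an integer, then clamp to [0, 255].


Multiply each channel by 2.0, round half up, clamp to [0, 255]
R: 41×2.0 = 82
G: 112×2.0 = 224
B: 41×2.0 = 82
= RGB(82, 224, 82)


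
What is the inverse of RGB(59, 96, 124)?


Invert: (255-R, 255-G, 255-B)
R: 255-59 = 196
G: 255-96 = 159
B: 255-124 = 131
= RGB(196, 159, 131)


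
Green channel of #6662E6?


Color: #6662E6
R = 66 = 102
G = 62 = 98
B = E6 = 230
Green = 98


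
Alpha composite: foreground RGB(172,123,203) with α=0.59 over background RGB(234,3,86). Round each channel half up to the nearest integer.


C = α×F + (1-α)×B, with 1-α = 0.41
R: 0.59×172 + 0.41×234 = 101.48 + 95.94 = 197.42 → 197
G: 0.59×123 + 0.41×3 = 72.57 + 1.23 = 73.80 → 74
B: 0.59×203 + 0.41×86 = 119.77 + 35.26 = 155.03 → 155
= RGB(197, 74, 155)


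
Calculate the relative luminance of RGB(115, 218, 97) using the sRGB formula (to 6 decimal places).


Linearize each channel (sRGB transfer function): c = v/255; c_lin = c/12.92 if c ≤ 0.04045, else ((c+0.055)/1.055)^2.4
  R: 115/255 ≈ 0.450980 > 0.04045 → ((0.450980+0.055)/1.055)^2.4 ≈ 0.171441
  G: 218/255 ≈ 0.854902 > 0.04045 → ((0.854902+0.055)/1.055)^2.4 ≈ 0.701102
  B: 97/255 ≈ 0.380392 > 0.04045 → ((0.380392+0.055)/1.055)^2.4 ≈ 0.119538
R_lin = 0.171441, G_lin = 0.701102, B_lin = 0.119538
L = 0.2126×R + 0.7152×G + 0.0722×B
L = 0.2126×0.171441 + 0.7152×0.701102 + 0.0722×0.119538
L ≈ 0.546507


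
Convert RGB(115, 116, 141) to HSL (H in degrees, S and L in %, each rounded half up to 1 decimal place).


Normalize: R'=115/255≈0.4510, G'=116/255≈0.4549, B'=141/255≈0.5529
Max=141/255, Min=115/255, Δ=Max-Min=26/255
L = (Max+Min)/2 = (141+115)/510 = 256/510 = 0.50196… → L = 50.2%
L > 0.5 → S = Δ/(2-Max-Min) = 26/(510-141-115) = 26/254 = 0.10236… → S = 10.2%
(the 1/255 factors cancel in S and H, so raw channel differences can be used)
Max is B' → H = 60 × ((R-G)/Δ + 4) = 60 × ((115-116)/26 + 4)
  -1/26 + 4 = -0.0384… + 4 = 3.9615…
  H = 60 × 3.9615… = 237.692…° → H = 237.7°
= HSL(237.7°, 10.2%, 50.2%)


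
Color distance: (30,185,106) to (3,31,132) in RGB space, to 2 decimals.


d = √[(R₁-R₂)² + (G₁-G₂)² + (B₁-B₂)²]
d = √[(30-3)² + (185-31)² + (106-132)²]
d = √[729 + 23716 + 676]
d = √25121
d ≈ 158.50


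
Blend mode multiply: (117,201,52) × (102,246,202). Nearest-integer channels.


Multiply: C = A×B/255, rounded to nearest integer
R: 117×102/255 = 11934/255 ≈ 46.800 → 47
G: 201×246/255 = 49446/255 ≈ 193.906 → 194
B: 52×202/255 = 10504/255 ≈ 41.192 → 41
= RGB(47, 194, 41)


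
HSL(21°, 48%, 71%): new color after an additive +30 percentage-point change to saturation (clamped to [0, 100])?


Original S = 48%
Adjustment = +30 percentage points
New S = 48 + (30) = 78
Clamp to [0, 100] → 78
= HSL(21°, 78%, 71%)


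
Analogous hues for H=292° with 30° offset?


Base hue: 292°
Left analog: (292 - 30) mod 360 = 262°
Right analog: (292 + 30) mod 360 = 322°
Analogous hues = 262° and 322°


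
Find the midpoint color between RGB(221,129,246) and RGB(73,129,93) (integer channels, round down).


Midpoint: each channel = ⌊(C₁+C₂)/2⌋
R: ⌊(221+73)/2⌋ = 147
G: ⌊(129+129)/2⌋ = 129
B: ⌊(246+93)/2⌋ = 169
= RGB(147, 129, 169)


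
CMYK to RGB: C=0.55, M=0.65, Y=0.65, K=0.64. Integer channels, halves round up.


R = 255 × (1-C) × (1-K) = 255 × 0.45 × 0.36 = 41.31 → 41
G = 255 × (1-M) × (1-K) = 255 × 0.35 × 0.36 = 32.13 → 32
B = 255 × (1-Y) × (1-K) = 255 × 0.35 × 0.36 = 32.13 → 32
= RGB(41, 32, 32)


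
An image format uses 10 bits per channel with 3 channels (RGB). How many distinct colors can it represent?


Total bits = 10 bits/channel × 3 channels = 30 bits
Distinct colors = 2^30
= 1,073,741,824 colors


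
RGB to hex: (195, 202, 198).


R = 195 → C3 (hex)
G = 202 → CA (hex)
B = 198 → C6 (hex)
Hex = #C3CAC6


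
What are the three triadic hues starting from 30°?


Triadic: equally spaced at 120° intervals
H1 = 30°
H2 = (30 + 120) mod 360 = 150°
H3 = (30 + 240) mod 360 = 270°
Triadic = 30°, 150°, 270°


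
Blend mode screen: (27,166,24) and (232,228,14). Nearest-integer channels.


Screen: C = 255 - (255-A)×(255-B)/255, rounded to nearest integer
R: 255 - (255-27)×(255-232)/255 = 255 - 5244/255 ≈ 255 - 20.565 = 234.435 → 234
G: 255 - (255-166)×(255-228)/255 = 255 - 2403/255 ≈ 255 - 9.424 = 245.576 → 246
B: 255 - (255-24)×(255-14)/255 = 255 - 55671/255 ≈ 255 - 218.318 = 36.682 → 37
= RGB(234, 246, 37)


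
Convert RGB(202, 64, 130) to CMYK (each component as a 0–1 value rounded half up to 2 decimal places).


R'=202/255≈0.7922, G'=64/255≈0.2510, B'=130/255≈0.5098
K = 1 - max(R',G',B') = 1 - 202/255 = 53/255 = 0.20784… → 0.21
(1-R'-K)/(1-K) simplifies to (max-R)/max with max = 202:
C = (202-202)/202 = 0/202 = 0 → 0.00
M = (202-64)/202 = 138/202 = 0.68316… → 0.68
Y = (202-130)/202 = 72/202 = 0.35643… → 0.36
= CMYK(0.00, 0.68, 0.36, 0.21)


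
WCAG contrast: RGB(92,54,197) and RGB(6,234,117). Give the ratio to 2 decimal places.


Linearize each sRGB channel c=v/255: c/12.92 if c ≤ 0.04045 else ((c+0.055)/1.055)^2.4
L = 0.2126×R_lin + 0.7152×G_lin + 0.0722×B_lin
Color 1 (92,54,197):
  R=92: 92/255≈0.3608 > 0.04045 → ((0.3608+0.055)/1.055)^2.4 ≈ 0.10702
  G=54: 54/255≈0.2118 > 0.04045 → ((0.2118+0.055)/1.055)^2.4 ≈ 0.03689
  B=197: 197/255≈0.7725 > 0.04045 → ((0.7725+0.055)/1.055)^2.4 ≈ 0.55834
  L1 = 0.2126×0.10702 + 0.7152×0.03689 + 0.0722×0.55834 ≈ 0.08945
Color 2 (6,234,117):
  R=6: 6/255≈0.0235 ≤ 0.04045 → 0.0235/12.92 ≈ 0.00182
  G=234: 234/255≈0.9176 > 0.04045 → ((0.9176+0.055)/1.055)^2.4 ≈ 0.82279
  B=117: 117/255≈0.4588 > 0.04045 → ((0.4588+0.055)/1.055)^2.4 ≈ 0.17789
  L2 = 0.2126×0.00182 + 0.7152×0.82279 + 0.0722×0.17789 ≈ 0.60169
Lighter = 0.60169, Darker = 0.08945
Ratio = (L_lighter + 0.05) / (L_darker + 0.05)
Ratio = (0.60169 + 0.05) / (0.08945 + 0.05) = 0.65169 / 0.13945 ≈ 4.6733
Ratio ≈ 4.67:1


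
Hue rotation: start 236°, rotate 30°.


New hue = (H + rotation) mod 360
New hue = (236 + 30) mod 360
= 266 mod 360
= 266°


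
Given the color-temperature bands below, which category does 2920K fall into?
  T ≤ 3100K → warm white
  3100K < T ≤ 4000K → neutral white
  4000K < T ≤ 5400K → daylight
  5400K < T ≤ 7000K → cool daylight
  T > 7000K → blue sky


Temperature: 2920K
2920K ≤ 3100K → warm white
Classification: warm white


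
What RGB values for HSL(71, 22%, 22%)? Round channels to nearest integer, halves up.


H=71°, S=0.22, L=0.22
C = (1-|2L-1|)×S = (1-|-0.56|)×0.22 = 0.0968
H' = H/60 = 71/60 ≈ 1.1833; X = C×(1-|H' mod 2 - 1|) ≈ 0.0791
m = L - C/2 = 0.22 - 0.0484 = 0.1716
Sector ⌊H'⌋ = 1 → (R',G',B') = (≈0.0791, 0.0968, 0.0)
RGB = ((R'+m)×255, (G'+m)×255, (B'+m)×255) = (63.9166, 68.442, 43.758)
Round half up → RGB(64, 68, 44)


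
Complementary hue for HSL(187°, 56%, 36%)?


Complement = opposite side of color wheel = hue + 180°
H' = (187 + 180) mod 360 = 7°
S and L unchanged.
= HSL(7°, 56%, 36%)


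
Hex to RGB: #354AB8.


35 → 53 (R)
4A → 74 (G)
B8 → 184 (B)
= RGB(53, 74, 184)


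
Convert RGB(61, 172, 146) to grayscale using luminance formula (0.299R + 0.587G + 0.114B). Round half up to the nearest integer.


Gray = 0.299×R + 0.587×G + 0.114×B
Gray = 0.299×61 + 0.587×172 + 0.114×146
Gray = 18.239 + 100.964 + 16.644
Gray = 135.847 → round half up → 136
Gray = 136


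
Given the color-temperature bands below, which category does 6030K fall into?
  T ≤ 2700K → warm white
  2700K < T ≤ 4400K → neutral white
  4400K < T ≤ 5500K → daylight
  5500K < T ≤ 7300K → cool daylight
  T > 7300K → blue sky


Temperature: 6030K
5500K < 6030K ≤ 7300K → cool daylight
Classification: cool daylight


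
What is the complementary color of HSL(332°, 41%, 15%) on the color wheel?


Complement = opposite side of color wheel = hue + 180°
H' = (332 + 180) mod 360 = 152°
S and L unchanged.
= HSL(152°, 41%, 15%)


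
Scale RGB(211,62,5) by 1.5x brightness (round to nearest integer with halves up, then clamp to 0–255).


Multiply each channel by 1.5, round half up, clamp to [0, 255]
R: 211×1.5 = 316.5 → round → 317 → clamp → 255
G: 62×1.5 = 93
B: 5×1.5 = 7.5 → round → 8
= RGB(255, 93, 8)


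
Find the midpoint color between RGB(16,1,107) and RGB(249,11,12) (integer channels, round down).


Midpoint: each channel = ⌊(C₁+C₂)/2⌋
R: ⌊(16+249)/2⌋ = 132
G: ⌊(1+11)/2⌋ = 6
B: ⌊(107+12)/2⌋ = 59
= RGB(132, 6, 59)


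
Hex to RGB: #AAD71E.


AA → 170 (R)
D7 → 215 (G)
1E → 30 (B)
= RGB(170, 215, 30)


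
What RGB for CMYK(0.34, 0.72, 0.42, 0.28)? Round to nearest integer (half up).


R = 255 × (1-C) × (1-K) = 255 × 0.66 × 0.72 = 121.176 → 121
G = 255 × (1-M) × (1-K) = 255 × 0.28 × 0.72 = 51.408 → 51
B = 255 × (1-Y) × (1-K) = 255 × 0.58 × 0.72 = 106.488 → 106
= RGB(121, 51, 106)


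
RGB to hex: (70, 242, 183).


R = 70 → 46 (hex)
G = 242 → F2 (hex)
B = 183 → B7 (hex)
Hex = #46F2B7


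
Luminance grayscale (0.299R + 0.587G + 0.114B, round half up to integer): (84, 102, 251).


Gray = 0.299×R + 0.587×G + 0.114×B
Gray = 0.299×84 + 0.587×102 + 0.114×251
Gray = 25.116 + 59.874 + 28.614
Gray = 113.604 → round half up → 114
Gray = 114


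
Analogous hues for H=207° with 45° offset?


Base hue: 207°
Left analog: (207 - 45) mod 360 = 162°
Right analog: (207 + 45) mod 360 = 252°
Analogous hues = 162° and 252°


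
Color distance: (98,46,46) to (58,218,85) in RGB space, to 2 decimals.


d = √[(R₁-R₂)² + (G₁-G₂)² + (B₁-B₂)²]
d = √[(98-58)² + (46-218)² + (46-85)²]
d = √[1600 + 29584 + 1521]
d = √32705
d ≈ 180.85


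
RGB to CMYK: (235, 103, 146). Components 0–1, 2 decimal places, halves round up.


R'=235/255≈0.9216, G'=103/255≈0.4039, B'=146/255≈0.5725
K = 1 - max(R',G',B') = 1 - 235/255 = 20/255 = 0.07843… → 0.08
(1-R'-K)/(1-K) simplifies to (max-R)/max with max = 235:
C = (235-235)/235 = 0/235 = 0 → 0.00
M = (235-103)/235 = 132/235 = 0.56170… → 0.56
Y = (235-146)/235 = 89/235 = 0.37872… → 0.38
= CMYK(0.00, 0.56, 0.38, 0.08)


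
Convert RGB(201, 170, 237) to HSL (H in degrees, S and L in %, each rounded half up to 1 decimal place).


Normalize: R'=201/255≈0.7882, G'=170/255≈0.6667, B'=237/255≈0.9294
Max=237/255, Min=170/255, Δ=Max-Min=67/255
L = (Max+Min)/2 = (237+170)/510 = 407/510 = 0.79803… → L = 79.8%
L > 0.5 → S = Δ/(2-Max-Min) = 67/(510-237-170) = 67/103 = 0.65048… → S = 65.0%
(the 1/255 factors cancel in S and H, so raw channel differences can be used)
Max is B' → H = 60 × ((R-G)/Δ + 4) = 60 × ((201-170)/67 + 4)
  31/67 + 4 = 0.4626… + 4 = 4.4626…
  H = 60 × 4.4626… = 267.761…° → H = 267.8°
= HSL(267.8°, 65.0%, 79.8%)


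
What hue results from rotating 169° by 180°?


New hue = (H + rotation) mod 360
New hue = (169 + 180) mod 360
= 349 mod 360
= 349°


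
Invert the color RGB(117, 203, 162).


Invert: (255-R, 255-G, 255-B)
R: 255-117 = 138
G: 255-203 = 52
B: 255-162 = 93
= RGB(138, 52, 93)


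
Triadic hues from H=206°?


Triadic: equally spaced at 120° intervals
H1 = 206°
H2 = (206 + 120) mod 360 = 326°
H3 = (206 + 240) mod 360 = 86°
Triadic = 206°, 326°, 86°


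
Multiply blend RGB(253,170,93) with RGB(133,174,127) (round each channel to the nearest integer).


Multiply: C = A×B/255, rounded to nearest integer
R: 253×133/255 = 33649/255 ≈ 131.957 → 132
G: 170×174/255 = 29580/255 ≈ 116.000 → 116
B: 93×127/255 = 11811/255 ≈ 46.318 → 46
= RGB(132, 116, 46)


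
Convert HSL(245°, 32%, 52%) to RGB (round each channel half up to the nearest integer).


H=245°, S=0.32, L=0.52
C = (1-|2L-1|)×S = (1-|0.04|)×0.32 = 0.3072
H' = H/60 = 245/60 ≈ 4.0833; X = C×(1-|H' mod 2 - 1|) = 0.0256
m = L - C/2 = 0.52 - 0.1536 = 0.3664
Sector ⌊H'⌋ = 4 → (R',G',B') = (0.0256, 0.0, 0.3072)
RGB = ((R'+m)×255, (G'+m)×255, (B'+m)×255) = (99.96, 93.432, 171.768)
Round half up → RGB(100, 93, 172)


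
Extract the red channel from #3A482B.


Color: #3A482B
R = 3A = 58
G = 48 = 72
B = 2B = 43
Red = 58


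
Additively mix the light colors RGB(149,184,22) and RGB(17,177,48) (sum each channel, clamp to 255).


Additive: each channel = min(255, C₁+C₂)
R: 149+17 = 166 → 166
G: 184+177 = 361 → 255
B: 22+48 = 70 → 70
= RGB(166, 255, 70)


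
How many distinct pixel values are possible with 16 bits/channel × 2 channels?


Total bits = 16 bits/channel × 2 channels = 32 bits
Distinct pixel values = 2^32
= 4,294,967,296 pixel values


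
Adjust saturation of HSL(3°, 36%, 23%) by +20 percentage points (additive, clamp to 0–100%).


Original S = 36%
Adjustment = +20 percentage points
New S = 36 + (20) = 56
Clamp to [0, 100] → 56
= HSL(3°, 56%, 23%)


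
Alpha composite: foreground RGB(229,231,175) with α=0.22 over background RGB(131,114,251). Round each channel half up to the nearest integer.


C = α×F + (1-α)×B, with 1-α = 0.78
R: 0.22×229 + 0.78×131 = 50.38 + 102.18 = 152.56 → 153
G: 0.22×231 + 0.78×114 = 50.82 + 88.92 = 139.74 → 140
B: 0.22×175 + 0.78×251 = 38.50 + 195.78 = 234.28 → 234
= RGB(153, 140, 234)


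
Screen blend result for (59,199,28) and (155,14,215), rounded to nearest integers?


Screen: C = 255 - (255-A)×(255-B)/255, rounded to nearest integer
R: 255 - (255-59)×(255-155)/255 = 255 - 19600/255 ≈ 255 - 76.863 = 178.137 → 178
G: 255 - (255-199)×(255-14)/255 = 255 - 13496/255 ≈ 255 - 52.925 = 202.075 → 202
B: 255 - (255-28)×(255-215)/255 = 255 - 9080/255 ≈ 255 - 35.608 = 219.392 → 219
= RGB(178, 202, 219)


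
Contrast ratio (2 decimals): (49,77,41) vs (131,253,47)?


Linearize each sRGB channel c=v/255: c/12.92 if c ≤ 0.04045 else ((c+0.055)/1.055)^2.4
L = 0.2126×R_lin + 0.7152×G_lin + 0.0722×B_lin
Color 1 (49,77,41):
  R=49: 49/255≈0.1922 > 0.04045 → ((0.1922+0.055)/1.055)^2.4 ≈ 0.03071
  G=77: 77/255≈0.3020 > 0.04045 → ((0.3020+0.055)/1.055)^2.4 ≈ 0.07421
  B=41: 41/255≈0.1608 > 0.04045 → ((0.1608+0.055)/1.055)^2.4 ≈ 0.02217
  L1 = 0.2126×0.03071 + 0.7152×0.07421 + 0.0722×0.02217 ≈ 0.06121
Color 2 (131,253,47):
  R=131: 131/255≈0.5137 > 0.04045 → ((0.5137+0.055)/1.055)^2.4 ≈ 0.22697
  G=253: 253/255≈0.9922 > 0.04045 → ((0.9922+0.055)/1.055)^2.4 ≈ 0.98225
  B=47: 47/255≈0.1843 > 0.04045 → ((0.1843+0.055)/1.055)^2.4 ≈ 0.02843
  L2 = 0.2126×0.22697 + 0.7152×0.98225 + 0.0722×0.02843 ≈ 0.75281
Lighter = 0.75281, Darker = 0.06121
Ratio = (L_lighter + 0.05) / (L_darker + 0.05)
Ratio = (0.75281 + 0.05) / (0.06121 + 0.05) = 0.80281 / 0.11121 ≈ 7.2190
Ratio ≈ 7.22:1


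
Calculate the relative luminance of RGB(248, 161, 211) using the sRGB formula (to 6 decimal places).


Linearize each channel (sRGB transfer function): c = v/255; c_lin = c/12.92 if c ≤ 0.04045, else ((c+0.055)/1.055)^2.4
  R: 248/255 ≈ 0.972549 > 0.04045 → ((0.972549+0.055)/1.055)^2.4 ≈ 0.938686
  G: 161/255 ≈ 0.631373 > 0.04045 → ((0.631373+0.055)/1.055)^2.4 ≈ 0.356400
  B: 211/255 ≈ 0.827451 > 0.04045 → ((0.827451+0.055)/1.055)^2.4 ≈ 0.651406
R_lin = 0.938686, G_lin = 0.356400, B_lin = 0.651406
L = 0.2126×R + 0.7152×G + 0.0722×B
L = 0.2126×0.938686 + 0.7152×0.356400 + 0.0722×0.651406
L ≈ 0.501493


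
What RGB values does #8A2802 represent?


8A → 138 (R)
28 → 40 (G)
02 → 2 (B)
= RGB(138, 40, 2)


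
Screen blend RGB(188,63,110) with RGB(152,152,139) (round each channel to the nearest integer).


Screen: C = 255 - (255-A)×(255-B)/255, rounded to nearest integer
R: 255 - (255-188)×(255-152)/255 = 255 - 6901/255 ≈ 255 - 27.063 = 227.937 → 228
G: 255 - (255-63)×(255-152)/255 = 255 - 19776/255 ≈ 255 - 77.553 = 177.447 → 177
B: 255 - (255-110)×(255-139)/255 = 255 - 16820/255 ≈ 255 - 65.961 = 189.039 → 189
= RGB(228, 177, 189)


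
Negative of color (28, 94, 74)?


Invert: (255-R, 255-G, 255-B)
R: 255-28 = 227
G: 255-94 = 161
B: 255-74 = 181
= RGB(227, 161, 181)


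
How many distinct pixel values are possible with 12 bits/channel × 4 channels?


Total bits = 12 bits/channel × 4 channels = 48 bits
Distinct pixel values = 2^48
= 281,474,976,710,656 pixel values


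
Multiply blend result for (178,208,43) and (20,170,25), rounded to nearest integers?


Multiply: C = A×B/255, rounded to nearest integer
R: 178×20/255 = 3560/255 ≈ 13.961 → 14
G: 208×170/255 = 35360/255 ≈ 138.667 → 139
B: 43×25/255 = 1075/255 ≈ 4.216 → 4
= RGB(14, 139, 4)


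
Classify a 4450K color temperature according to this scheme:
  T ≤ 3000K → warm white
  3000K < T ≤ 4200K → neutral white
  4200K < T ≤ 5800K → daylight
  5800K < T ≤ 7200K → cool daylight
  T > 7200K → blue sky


Temperature: 4450K
4200K < 4450K ≤ 5800K → daylight
Classification: daylight


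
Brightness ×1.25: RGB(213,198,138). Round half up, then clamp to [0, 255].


Multiply each channel by 1.25, round half up, clamp to [0, 255]
R: 213×1.25 = 266.25 → round → 266 → clamp → 255
G: 198×1.25 = 247.5 → round → 248
B: 138×1.25 = 172.5 → round → 173
= RGB(255, 248, 173)


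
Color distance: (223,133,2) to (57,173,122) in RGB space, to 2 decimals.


d = √[(R₁-R₂)² + (G₁-G₂)² + (B₁-B₂)²]
d = √[(223-57)² + (133-173)² + (2-122)²]
d = √[27556 + 1600 + 14400]
d = √43556
d ≈ 208.70


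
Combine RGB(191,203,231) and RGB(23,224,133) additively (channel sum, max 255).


Additive: each channel = min(255, C₁+C₂)
R: 191+23 = 214 → 214
G: 203+224 = 427 → 255
B: 231+133 = 364 → 255
= RGB(214, 255, 255)


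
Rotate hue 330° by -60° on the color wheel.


New hue = (H + rotation) mod 360
New hue = (330 -60) mod 360
= 270 mod 360
= 270°


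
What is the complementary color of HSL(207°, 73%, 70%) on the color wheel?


Complement = opposite side of color wheel = hue + 180°
H' = (207 + 180) mod 360 = 27°
S and L unchanged.
= HSL(27°, 73%, 70%)


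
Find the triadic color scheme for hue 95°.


Triadic: equally spaced at 120° intervals
H1 = 95°
H2 = (95 + 120) mod 360 = 215°
H3 = (95 + 240) mod 360 = 335°
Triadic = 95°, 215°, 335°


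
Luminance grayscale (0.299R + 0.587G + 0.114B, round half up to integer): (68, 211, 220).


Gray = 0.299×R + 0.587×G + 0.114×B
Gray = 0.299×68 + 0.587×211 + 0.114×220
Gray = 20.332 + 123.857 + 25.080
Gray = 169.269 → round half up → 169
Gray = 169


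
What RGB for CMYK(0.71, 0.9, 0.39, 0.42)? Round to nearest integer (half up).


R = 255 × (1-C) × (1-K) = 255 × 0.29 × 0.58 = 42.891 → 43
G = 255 × (1-M) × (1-K) = 255 × 0.10 × 0.58 = 14.79 → 15
B = 255 × (1-Y) × (1-K) = 255 × 0.61 × 0.58 = 90.219 → 90
= RGB(43, 15, 90)


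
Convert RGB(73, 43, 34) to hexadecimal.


R = 73 → 49 (hex)
G = 43 → 2B (hex)
B = 34 → 22 (hex)
Hex = #492B22


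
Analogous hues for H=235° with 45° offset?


Base hue: 235°
Left analog: (235 - 45) mod 360 = 190°
Right analog: (235 + 45) mod 360 = 280°
Analogous hues = 190° and 280°


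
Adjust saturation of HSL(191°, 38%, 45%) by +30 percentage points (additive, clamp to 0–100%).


Original S = 38%
Adjustment = +30 percentage points
New S = 38 + (30) = 68
Clamp to [0, 100] → 68
= HSL(191°, 68%, 45%)


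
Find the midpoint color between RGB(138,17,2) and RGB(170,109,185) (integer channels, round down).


Midpoint: each channel = ⌊(C₁+C₂)/2⌋
R: ⌊(138+170)/2⌋ = 154
G: ⌊(17+109)/2⌋ = 63
B: ⌊(2+185)/2⌋ = 93
= RGB(154, 63, 93)


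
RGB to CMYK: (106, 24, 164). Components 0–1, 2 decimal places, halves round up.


R'=106/255≈0.4157, G'=24/255≈0.0941, B'=164/255≈0.6431
K = 1 - max(R',G',B') = 1 - 164/255 = 91/255 = 0.35686… → 0.36
(1-R'-K)/(1-K) simplifies to (max-R)/max with max = 164:
C = (164-106)/164 = 58/164 = 0.35365… → 0.35
M = (164-24)/164 = 140/164 = 0.85365… → 0.85
Y = (164-164)/164 = 0/164 = 0 → 0.00
= CMYK(0.35, 0.85, 0.00, 0.36)


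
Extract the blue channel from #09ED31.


Color: #09ED31
R = 09 = 9
G = ED = 237
B = 31 = 49
Blue = 49


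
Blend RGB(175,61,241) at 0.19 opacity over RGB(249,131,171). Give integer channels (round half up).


C = α×F + (1-α)×B, with 1-α = 0.81
R: 0.19×175 + 0.81×249 = 33.25 + 201.69 = 234.94 → 235
G: 0.19×61 + 0.81×131 = 11.59 + 106.11 = 117.70 → 118
B: 0.19×241 + 0.81×171 = 45.79 + 138.51 = 184.30 → 184
= RGB(235, 118, 184)


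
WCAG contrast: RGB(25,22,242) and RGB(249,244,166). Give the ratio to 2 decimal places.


Linearize each sRGB channel c=v/255: c/12.92 if c ≤ 0.04045 else ((c+0.055)/1.055)^2.4
L = 0.2126×R_lin + 0.7152×G_lin + 0.0722×B_lin
Color 1 (25,22,242):
  R=25: 25/255≈0.0980 > 0.04045 → ((0.0980+0.055)/1.055)^2.4 ≈ 0.00972
  G=22: 22/255≈0.0863 > 0.04045 → ((0.0863+0.055)/1.055)^2.4 ≈ 0.00802
  B=242: 242/255≈0.9490 > 0.04045 → ((0.9490+0.055)/1.055)^2.4 ≈ 0.88792
  L1 = 0.2126×0.00972 + 0.7152×0.00802 + 0.0722×0.88792 ≈ 0.07191
Color 2 (249,244,166):
  R=249: 249/255≈0.9765 > 0.04045 → ((0.9765+0.055)/1.055)^2.4 ≈ 0.94731
  G=244: 244/255≈0.9569 > 0.04045 → ((0.9569+0.055)/1.055)^2.4 ≈ 0.90466
  B=166: 166/255≈0.6510 > 0.04045 → ((0.6510+0.055)/1.055)^2.4 ≈ 0.38133
  L2 = 0.2126×0.94731 + 0.7152×0.90466 + 0.0722×0.38133 ≈ 0.87594
Lighter = 0.87594, Darker = 0.07191
Ratio = (L_lighter + 0.05) / (L_darker + 0.05)
Ratio = (0.87594 + 0.05) / (0.07191 + 0.05) = 0.92594 / 0.12191 ≈ 7.5951
Ratio ≈ 7.60:1


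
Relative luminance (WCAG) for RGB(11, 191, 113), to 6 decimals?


Linearize each channel (sRGB transfer function): c = v/255; c_lin = c/12.92 if c ≤ 0.04045, else ((c+0.055)/1.055)^2.4
  R: 11/255 ≈ 0.043137 > 0.04045 → ((0.043137+0.055)/1.055)^2.4 ≈ 0.003347
  G: 191/255 ≈ 0.749020 > 0.04045 → ((0.749020+0.055)/1.055)^2.4 ≈ 0.520996
  B: 113/255 ≈ 0.443137 > 0.04045 → ((0.443137+0.055)/1.055)^2.4 ≈ 0.165132
R_lin = 0.003347, G_lin = 0.520996, B_lin = 0.165132
L = 0.2126×R + 0.7152×G + 0.0722×B
L = 0.2126×0.003347 + 0.7152×0.520996 + 0.0722×0.165132
L ≈ 0.385250


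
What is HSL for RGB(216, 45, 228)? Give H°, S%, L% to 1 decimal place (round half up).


Normalize: R'=216/255≈0.8471, G'=45/255≈0.1765, B'=228/255≈0.8941
Max=228/255, Min=45/255, Δ=Max-Min=183/255
L = (Max+Min)/2 = (228+45)/510 = 273/510 = 0.53529… → L = 53.5%
L > 0.5 → S = Δ/(2-Max-Min) = 183/(510-228-45) = 183/237 = 0.77215… → S = 77.2%
(the 1/255 factors cancel in S and H, so raw channel differences can be used)
Max is B' → H = 60 × ((R-G)/Δ + 4) = 60 × ((216-45)/183 + 4)
  171/183 + 4 = 0.9344… + 4 = 4.9344…
  H = 60 × 4.9344… = 296.065…° → H = 296.1°
= HSL(296.1°, 77.2%, 53.5%)


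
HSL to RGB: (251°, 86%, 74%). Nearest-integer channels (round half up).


H=251°, S=0.86, L=0.74
C = (1-|2L-1|)×S = (1-|0.48|)×0.86 = 0.4472
H' = H/60 = 251/60 ≈ 4.1833; X = C×(1-|H' mod 2 - 1|) ≈ 0.0820
m = L - C/2 = 0.74 - 0.2236 = 0.5164
Sector ⌊H'⌋ = 4 → (R',G',B') = (≈0.0820, 0.0, 0.4472)
RGB = ((R'+m)×255, (G'+m)×255, (B'+m)×255) = (152.5886, 131.682, 245.718)
Round half up → RGB(153, 132, 246)


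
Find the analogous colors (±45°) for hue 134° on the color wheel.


Base hue: 134°
Left analog: (134 - 45) mod 360 = 89°
Right analog: (134 + 45) mod 360 = 179°
Analogous hues = 89° and 179°


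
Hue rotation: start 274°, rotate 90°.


New hue = (H + rotation) mod 360
New hue = (274 + 90) mod 360
= 364 mod 360
= 4°


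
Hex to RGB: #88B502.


88 → 136 (R)
B5 → 181 (G)
02 → 2 (B)
= RGB(136, 181, 2)


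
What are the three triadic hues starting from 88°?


Triadic: equally spaced at 120° intervals
H1 = 88°
H2 = (88 + 120) mod 360 = 208°
H3 = (88 + 240) mod 360 = 328°
Triadic = 88°, 208°, 328°


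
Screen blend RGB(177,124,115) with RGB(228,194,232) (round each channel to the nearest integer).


Screen: C = 255 - (255-A)×(255-B)/255, rounded to nearest integer
R: 255 - (255-177)×(255-228)/255 = 255 - 2106/255 ≈ 255 - 8.259 = 246.741 → 247
G: 255 - (255-124)×(255-194)/255 = 255 - 7991/255 ≈ 255 - 31.337 = 223.663 → 224
B: 255 - (255-115)×(255-232)/255 = 255 - 3220/255 ≈ 255 - 12.627 = 242.373 → 242
= RGB(247, 224, 242)


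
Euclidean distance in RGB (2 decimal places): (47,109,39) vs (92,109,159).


d = √[(R₁-R₂)² + (G₁-G₂)² + (B₁-B₂)²]
d = √[(47-92)² + (109-109)² + (39-159)²]
d = √[2025 + 0 + 14400]
d = √16425
d ≈ 128.16


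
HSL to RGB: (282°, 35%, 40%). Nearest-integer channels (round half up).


H=282°, S=0.35, L=0.40
C = (1-|2L-1|)×S = (1-|-0.20|)×0.35 = 0.28
H' = H/60 = 282/60 ≈ 4.7000; X = C×(1-|H' mod 2 - 1|) = 0.196
m = L - C/2 = 0.40 - 0.14 = 0.26
Sector ⌊H'⌋ = 4 → (R',G',B') = (0.196, 0.0, 0.28)
RGB = ((R'+m)×255, (G'+m)×255, (B'+m)×255) = (116.28, 66.3, 137.7)
Round half up → RGB(116, 66, 138)


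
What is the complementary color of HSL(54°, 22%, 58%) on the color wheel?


Complement = opposite side of color wheel = hue + 180°
H' = (54 + 180) mod 360 = 234°
S and L unchanged.
= HSL(234°, 22%, 58%)


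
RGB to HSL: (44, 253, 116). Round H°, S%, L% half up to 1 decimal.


Normalize: R'=44/255≈0.1725, G'=253/255≈0.9922, B'=116/255≈0.4549
Max=253/255, Min=44/255, Δ=Max-Min=209/255
L = (Max+Min)/2 = (253+44)/510 = 297/510 = 0.58235… → L = 58.2%
L > 0.5 → S = Δ/(2-Max-Min) = 209/(510-253-44) = 209/213 = 0.98122… → S = 98.1%
(the 1/255 factors cancel in S and H, so raw channel differences can be used)
Max is G' → H = 60 × ((B-R)/Δ + 2) = 60 × ((116-44)/209 + 2)
  72/209 + 2 = 0.3444… + 2 = 2.3444…
  H = 60 × 2.3444… = 140.669…° → H = 140.7°
= HSL(140.7°, 98.1%, 58.2%)


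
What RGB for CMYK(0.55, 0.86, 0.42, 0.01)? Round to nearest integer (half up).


R = 255 × (1-C) × (1-K) = 255 × 0.45 × 0.99 = 113.6025 → 114
G = 255 × (1-M) × (1-K) = 255 × 0.14 × 0.99 = 35.343 → 35
B = 255 × (1-Y) × (1-K) = 255 × 0.58 × 0.99 = 146.421 → 146
= RGB(114, 35, 146)


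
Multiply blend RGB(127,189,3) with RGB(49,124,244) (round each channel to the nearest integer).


Multiply: C = A×B/255, rounded to nearest integer
R: 127×49/255 = 6223/255 ≈ 24.404 → 24
G: 189×124/255 = 23436/255 ≈ 91.906 → 92
B: 3×244/255 = 732/255 ≈ 2.871 → 3
= RGB(24, 92, 3)


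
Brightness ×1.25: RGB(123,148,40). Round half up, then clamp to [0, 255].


Multiply each channel by 1.25, round half up, clamp to [0, 255]
R: 123×1.25 = 153.75 → round → 154
G: 148×1.25 = 185
B: 40×1.25 = 50
= RGB(154, 185, 50)


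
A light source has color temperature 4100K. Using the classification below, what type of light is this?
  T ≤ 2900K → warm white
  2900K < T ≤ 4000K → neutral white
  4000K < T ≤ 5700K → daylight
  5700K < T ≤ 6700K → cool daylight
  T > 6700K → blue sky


Temperature: 4100K
4000K < 4100K ≤ 5700K → daylight
Classification: daylight


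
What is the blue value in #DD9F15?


Color: #DD9F15
R = DD = 221
G = 9F = 159
B = 15 = 21
Blue = 21


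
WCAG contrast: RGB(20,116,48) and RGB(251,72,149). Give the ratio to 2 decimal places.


Linearize each sRGB channel c=v/255: c/12.92 if c ≤ 0.04045 else ((c+0.055)/1.055)^2.4
L = 0.2126×R_lin + 0.7152×G_lin + 0.0722×B_lin
Color 1 (20,116,48):
  R=20: 20/255≈0.0784 > 0.04045 → ((0.0784+0.055)/1.055)^2.4 ≈ 0.00700
  G=116: 116/255≈0.4549 > 0.04045 → ((0.4549+0.055)/1.055)^2.4 ≈ 0.17465
  B=48: 48/255≈0.1882 > 0.04045 → ((0.1882+0.055)/1.055)^2.4 ≈ 0.02956
  L1 = 0.2126×0.00700 + 0.7152×0.17465 + 0.0722×0.02956 ≈ 0.12853
Color 2 (251,72,149):
  R=251: 251/255≈0.9843 > 0.04045 → ((0.9843+0.055)/1.055)^2.4 ≈ 0.96469
  G=72: 72/255≈0.2824 > 0.04045 → ((0.2824+0.055)/1.055)^2.4 ≈ 0.06480
  B=149: 149/255≈0.5843 > 0.04045 → ((0.5843+0.055)/1.055)^2.4 ≈ 0.30054
  L2 = 0.2126×0.96469 + 0.7152×0.06480 + 0.0722×0.30054 ≈ 0.27314
Lighter = 0.27314, Darker = 0.12853
Ratio = (L_lighter + 0.05) / (L_darker + 0.05)
Ratio = (0.27314 + 0.05) / (0.12853 + 0.05) = 0.32314 / 0.17853 ≈ 1.8100
Ratio ≈ 1.81:1


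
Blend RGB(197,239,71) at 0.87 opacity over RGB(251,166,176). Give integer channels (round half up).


C = α×F + (1-α)×B, with 1-α = 0.13
R: 0.87×197 + 0.13×251 = 171.39 + 32.63 = 204.02 → 204
G: 0.87×239 + 0.13×166 = 207.93 + 21.58 = 229.51 → 230
B: 0.87×71 + 0.13×176 = 61.77 + 22.88 = 84.65 → 85
= RGB(204, 230, 85)


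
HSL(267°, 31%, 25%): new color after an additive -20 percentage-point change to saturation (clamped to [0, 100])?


Original S = 31%
Adjustment = -20 percentage points
New S = 31 + (-20) = 11
Clamp to [0, 100] → 11
= HSL(267°, 11%, 25%)


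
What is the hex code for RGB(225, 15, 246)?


R = 225 → E1 (hex)
G = 15 → 0F (hex)
B = 246 → F6 (hex)
Hex = #E10FF6
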